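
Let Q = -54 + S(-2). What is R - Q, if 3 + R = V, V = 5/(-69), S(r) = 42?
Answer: 616/69 ≈ 8.9275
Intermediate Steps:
V = -5/69 (V = -1/69*5 = -5/69 ≈ -0.072464)
R = -212/69 (R = -3 - 5/69 = -212/69 ≈ -3.0725)
Q = -12 (Q = -54 + 42 = -12)
R - Q = -212/69 - 1*(-12) = -212/69 + 12 = 616/69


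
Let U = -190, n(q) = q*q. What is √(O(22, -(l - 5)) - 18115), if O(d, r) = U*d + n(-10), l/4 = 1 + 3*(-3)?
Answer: I*√22195 ≈ 148.98*I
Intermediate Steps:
n(q) = q²
l = -32 (l = 4*(1 + 3*(-3)) = 4*(1 - 9) = 4*(-8) = -32)
O(d, r) = 100 - 190*d (O(d, r) = -190*d + (-10)² = -190*d + 100 = 100 - 190*d)
√(O(22, -(l - 5)) - 18115) = √((100 - 190*22) - 18115) = √((100 - 4180) - 18115) = √(-4080 - 18115) = √(-22195) = I*√22195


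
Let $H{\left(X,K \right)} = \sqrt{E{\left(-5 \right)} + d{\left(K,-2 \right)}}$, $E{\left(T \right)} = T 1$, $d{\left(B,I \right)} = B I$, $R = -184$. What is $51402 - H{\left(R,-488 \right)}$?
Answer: $51402 - \sqrt{971} \approx 51371.0$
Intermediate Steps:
$E{\left(T \right)} = T$
$H{\left(X,K \right)} = \sqrt{-5 - 2 K}$ ($H{\left(X,K \right)} = \sqrt{-5 + K \left(-2\right)} = \sqrt{-5 - 2 K}$)
$51402 - H{\left(R,-488 \right)} = 51402 - \sqrt{-5 - -976} = 51402 - \sqrt{-5 + 976} = 51402 - \sqrt{971}$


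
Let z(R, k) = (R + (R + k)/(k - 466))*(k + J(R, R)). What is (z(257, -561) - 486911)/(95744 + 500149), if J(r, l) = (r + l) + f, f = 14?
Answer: -508777616/611982111 ≈ -0.83136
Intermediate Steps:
J(r, l) = 14 + l + r (J(r, l) = (r + l) + 14 = (l + r) + 14 = 14 + l + r)
z(R, k) = (R + (R + k)/(-466 + k))*(14 + k + 2*R) (z(R, k) = (R + (R + k)/(k - 466))*(k + (14 + R + R)) = (R + (R + k)/(-466 + k))*(k + (14 + 2*R)) = (R + (R + k)/(-466 + k))*(14 + k + 2*R))
(z(257, -561) - 486911)/(95744 + 500149) = (((-561)² - 6510*257 - 930*257² + 14*(-561) + 257*(-561)² - 449*257*(-561) + 2*(-561)*257²)/(-466 - 561) - 486911)/(95744 + 500149) = ((314721 - 1673070 - 930*66049 - 7854 + 257*314721 + 64735473 + 2*(-561)*66049)/(-1027) - 486911)/595893 = (-(314721 - 1673070 - 61425570 - 7854 + 80883297 + 64735473 - 74106978)/1027 - 486911)*(1/595893) = (-1/1027*8720019 - 486911)*(1/595893) = (-8720019/1027 - 486911)*(1/595893) = -508777616/1027*1/595893 = -508777616/611982111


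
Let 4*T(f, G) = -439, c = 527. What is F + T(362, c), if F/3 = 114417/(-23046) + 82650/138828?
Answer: -949459049/7728092 ≈ -122.86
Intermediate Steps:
T(f, G) = -439/4 (T(f, G) = (¼)*(-439) = -439/4)
F = -25325238/1932023 (F = 3*(114417/(-23046) + 82650/138828) = 3*(114417*(-1/23046) + 82650*(1/138828)) = 3*(-38139/7682 + 13775/23138) = 3*(-8441746/1932023) = -25325238/1932023 ≈ -13.108)
F + T(362, c) = -25325238/1932023 - 439/4 = -949459049/7728092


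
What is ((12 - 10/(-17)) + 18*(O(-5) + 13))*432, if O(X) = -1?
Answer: 1678752/17 ≈ 98750.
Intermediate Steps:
((12 - 10/(-17)) + 18*(O(-5) + 13))*432 = ((12 - 10/(-17)) + 18*(-1 + 13))*432 = ((12 - 10*(-1/17)) + 18*12)*432 = ((12 + 10/17) + 216)*432 = (214/17 + 216)*432 = (3886/17)*432 = 1678752/17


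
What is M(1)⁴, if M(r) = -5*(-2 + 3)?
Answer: 625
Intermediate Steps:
M(r) = -5 (M(r) = -5*1 = -5)
M(1)⁴ = (-5)⁴ = 625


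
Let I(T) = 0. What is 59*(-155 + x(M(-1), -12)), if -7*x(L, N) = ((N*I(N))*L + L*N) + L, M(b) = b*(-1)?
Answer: -63366/7 ≈ -9052.3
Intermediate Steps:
M(b) = -b
x(L, N) = -L/7 - L*N/7 (x(L, N) = -(((N*0)*L + L*N) + L)/7 = -((0*L + L*N) + L)/7 = -((0 + L*N) + L)/7 = -(L*N + L)/7 = -(L + L*N)/7 = -L/7 - L*N/7)
59*(-155 + x(M(-1), -12)) = 59*(-155 - (-1*(-1))*(1 - 12)/7) = 59*(-155 - 1/7*1*(-11)) = 59*(-155 + 11/7) = 59*(-1074/7) = -63366/7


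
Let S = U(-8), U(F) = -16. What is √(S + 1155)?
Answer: √1139 ≈ 33.749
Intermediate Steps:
S = -16
√(S + 1155) = √(-16 + 1155) = √1139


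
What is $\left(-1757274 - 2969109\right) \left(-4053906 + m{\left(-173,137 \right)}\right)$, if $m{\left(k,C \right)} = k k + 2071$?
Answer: $19009068145998$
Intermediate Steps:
$m{\left(k,C \right)} = 2071 + k^{2}$ ($m{\left(k,C \right)} = k^{2} + 2071 = 2071 + k^{2}$)
$\left(-1757274 - 2969109\right) \left(-4053906 + m{\left(-173,137 \right)}\right) = \left(-1757274 - 2969109\right) \left(-4053906 + \left(2071 + \left(-173\right)^{2}\right)\right) = - 4726383 \left(-4053906 + \left(2071 + 29929\right)\right) = - 4726383 \left(-4053906 + 32000\right) = \left(-4726383\right) \left(-4021906\right) = 19009068145998$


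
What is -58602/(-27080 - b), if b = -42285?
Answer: -58602/15205 ≈ -3.8541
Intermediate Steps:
-58602/(-27080 - b) = -58602/(-27080 - 1*(-42285)) = -58602/(-27080 + 42285) = -58602/15205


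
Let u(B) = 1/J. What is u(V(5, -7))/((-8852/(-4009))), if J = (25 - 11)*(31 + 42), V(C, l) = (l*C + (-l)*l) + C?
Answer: 4009/9046744 ≈ 0.00044314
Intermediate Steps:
V(C, l) = C - l**2 + C*l (V(C, l) = (C*l - l**2) + C = (-l**2 + C*l) + C = C - l**2 + C*l)
J = 1022 (J = 14*73 = 1022)
u(B) = 1/1022
u(V(5, -7))/((-8852/(-4009))) = 1/(1022*((-8852/(-4009)))) = 1/(1022*((-8852*(-1/4009)))) = 1/(1022*(8852/4009)) = (1/1022)*(4009/8852) = 4009/9046744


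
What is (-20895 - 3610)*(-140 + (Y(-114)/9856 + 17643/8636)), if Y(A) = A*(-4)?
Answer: 8989100854565/2659888 ≈ 3.3795e+6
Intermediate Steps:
Y(A) = -4*A
(-20895 - 3610)*(-140 + (Y(-114)/9856 + 17643/8636)) = (-20895 - 3610)*(-140 + (-4*(-114)/9856 + 17643/8636)) = -24505*(-140 + (456*(1/9856) + 17643*(1/8636))) = -24505*(-140 + (57/1232 + 17643/8636)) = -24505*(-140 + 5557107/2659888) = -24505*(-366827213/2659888) = 8989100854565/2659888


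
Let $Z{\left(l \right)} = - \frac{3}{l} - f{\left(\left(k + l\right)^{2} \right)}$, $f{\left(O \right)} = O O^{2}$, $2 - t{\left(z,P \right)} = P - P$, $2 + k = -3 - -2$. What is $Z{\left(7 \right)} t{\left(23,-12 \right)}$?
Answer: $- \frac{57350}{7} \approx -8192.9$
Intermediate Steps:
$k = -3$ ($k = -2 - 1 = -3$)
$t{\left(z,P \right)} = 2$ ($t{\left(z,P \right)} = 2 - \left(P - P\right) = 2 - 0 = 2 + 0 = 2$)
$f{\left(O \right)} = O^{3}$
$Z{\left(l \right)} = - \left(-3 + l\right)^{6} - \frac{3}{l}$ ($Z{\left(l \right)} = - \frac{3}{l} - \left(\left(-3 + l\right)^{2}\right)^{3} = - \frac{3}{l} - \left(-3 + l\right)^{6} = - \left(-3 + l\right)^{6} - \frac{3}{l}$)
$Z{\left(7 \right)} t{\left(23,-12 \right)} = \left(- \left(-3 + 7\right)^{6} - \frac{3}{7}\right) 2 = \left(- 4^{6} - \frac{3}{7}\right) 2 = \left(\left(-1\right) 4096 - \frac{3}{7}\right) 2 = \left(-4096 - \frac{3}{7}\right) 2 = \left(- \frac{28675}{7}\right) 2 = - \frac{57350}{7}$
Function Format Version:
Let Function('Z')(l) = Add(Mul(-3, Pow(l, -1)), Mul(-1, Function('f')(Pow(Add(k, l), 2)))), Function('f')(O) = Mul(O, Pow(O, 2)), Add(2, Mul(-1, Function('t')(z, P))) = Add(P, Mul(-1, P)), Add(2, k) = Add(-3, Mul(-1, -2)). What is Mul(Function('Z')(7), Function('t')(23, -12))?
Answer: Rational(-57350, 7) ≈ -8192.9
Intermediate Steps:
k = -3 (k = Add(-2, Add(-3, Mul(-1, -2))) = Add(-2, Add(-3, 2)) = Add(-2, -1) = -3)
Function('t')(z, P) = 2 (Function('t')(z, P) = Add(2, Mul(-1, Add(P, Mul(-1, P)))) = Add(2, Mul(-1, 0)) = Add(2, 0) = 2)
Function('f')(O) = Pow(O, 3)
Function('Z')(l) = Add(Mul(-1, Pow(Add(-3, l), 6)), Mul(-3, Pow(l, -1))) (Function('Z')(l) = Add(Mul(-3, Pow(l, -1)), Mul(-1, Pow(Pow(Add(-3, l), 2), 3))) = Add(Mul(-3, Pow(l, -1)), Mul(-1, Pow(Add(-3, l), 6))) = Add(Mul(-1, Pow(Add(-3, l), 6)), Mul(-3, Pow(l, -1))))
Mul(Function('Z')(7), Function('t')(23, -12)) = Mul(Add(Mul(-1, Pow(Add(-3, 7), 6)), Mul(-3, Pow(7, -1))), 2) = Mul(Add(Mul(-1, Pow(4, 6)), Mul(-3, Rational(1, 7))), 2) = Mul(Add(Mul(-1, 4096), Rational(-3, 7)), 2) = Mul(Add(-4096, Rational(-3, 7)), 2) = Mul(Rational(-28675, 7), 2) = Rational(-57350, 7)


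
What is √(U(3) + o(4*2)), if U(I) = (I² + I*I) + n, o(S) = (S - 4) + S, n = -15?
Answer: √15 ≈ 3.8730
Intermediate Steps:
o(S) = -4 + 2*S (o(S) = (-4 + S) + S = -4 + 2*S)
U(I) = -15 + 2*I² (U(I) = (I² + I*I) - 15 = (I² + I²) - 15 = 2*I² - 15 = -15 + 2*I²)
√(U(3) + o(4*2)) = √((-15 + 2*3²) + (-4 + 2*(4*2))) = √((-15 + 2*9) + (-4 + 2*8)) = √((-15 + 18) + (-4 + 16)) = √(3 + 12) = √15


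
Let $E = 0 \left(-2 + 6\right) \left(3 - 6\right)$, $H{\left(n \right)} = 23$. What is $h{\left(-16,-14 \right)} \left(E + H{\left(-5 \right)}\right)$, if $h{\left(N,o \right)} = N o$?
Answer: $5152$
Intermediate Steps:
$E = 0$ ($E = 0 \cdot 4 \left(-3\right) = 0 \left(-3\right) = 0$)
$h{\left(-16,-14 \right)} \left(E + H{\left(-5 \right)}\right) = \left(-16\right) \left(-14\right) \left(0 + 23\right) = 224 \cdot 23 = 5152$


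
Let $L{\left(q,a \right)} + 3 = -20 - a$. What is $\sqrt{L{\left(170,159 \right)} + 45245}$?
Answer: $3 \sqrt{5007} \approx 212.28$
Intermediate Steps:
$L{\left(q,a \right)} = -23 - a$ ($L{\left(q,a \right)} = -3 - \left(20 + a\right) = -23 - a$)
$\sqrt{L{\left(170,159 \right)} + 45245} = \sqrt{\left(-23 - 159\right) + 45245} = \sqrt{-182 + 45245} = \sqrt{45063} = 3 \sqrt{5007}$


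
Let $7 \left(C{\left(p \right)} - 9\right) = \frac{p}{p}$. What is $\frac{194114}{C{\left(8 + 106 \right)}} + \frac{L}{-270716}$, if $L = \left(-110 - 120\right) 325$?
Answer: $\frac{45981642921}{2165728} \approx 21232.0$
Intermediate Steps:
$C{\left(p \right)} = \frac{64}{7}$ ($C{\left(p \right)} = 9 + \frac{p \frac{1}{p}}{7} = 9 + \frac{1}{7} \cdot 1 = 9 + \frac{1}{7} = \frac{64}{7}$)
$L = -74750$ ($L = \left(-230\right) 325 = -74750$)
$\frac{194114}{C{\left(8 + 106 \right)}} + \frac{L}{-270716} = \frac{194114}{\frac{64}{7}} - \frac{74750}{-270716} = 194114 \cdot \frac{7}{64} - - \frac{37375}{135358} = \frac{679399}{32} + \frac{37375}{135358} = \frac{45981642921}{2165728}$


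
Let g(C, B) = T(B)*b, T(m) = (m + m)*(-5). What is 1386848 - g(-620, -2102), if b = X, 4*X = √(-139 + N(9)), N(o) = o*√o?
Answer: 1386848 - 21020*I*√7 ≈ 1.3868e+6 - 55614.0*I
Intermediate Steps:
N(o) = o^(3/2)
X = I*√7 (X = √(-139 + 9^(3/2))/4 = √(-139 + 27)/4 = √(-112)/4 = (4*I*√7)/4 = I*√7 ≈ 2.6458*I)
T(m) = -10*m (T(m) = (2*m)*(-5) = -10*m)
b = I*√7 ≈ 2.6458*I
g(C, B) = -10*I*B*√7 (g(C, B) = (-10*B)*(I*√7) = -10*I*B*√7)
1386848 - g(-620, -2102) = 1386848 - (-10)*I*(-2102)*√7 = 1386848 - 21020*I*√7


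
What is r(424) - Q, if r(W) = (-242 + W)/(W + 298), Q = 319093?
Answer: -115192482/361 ≈ -3.1909e+5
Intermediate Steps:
r(W) = (-242 + W)/(298 + W)
r(424) - Q = (-242 + 424)/(298 + 424) - 1*319093 = 182/722 - 319093 = (1/722)*182 - 319093 = 91/361 - 319093 = -115192482/361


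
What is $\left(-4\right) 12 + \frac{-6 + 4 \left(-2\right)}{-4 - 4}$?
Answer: $- \frac{185}{4} \approx -46.25$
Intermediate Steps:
$\left(-4\right) 12 + \frac{-6 + 4 \left(-2\right)}{-4 - 4} = -48 + \frac{-6 - 8}{-8} = -48 - - \frac{7}{4} = -48 + \frac{7}{4} = - \frac{185}{4}$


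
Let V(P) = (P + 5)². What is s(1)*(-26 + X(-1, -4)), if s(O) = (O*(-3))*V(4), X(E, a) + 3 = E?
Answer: 7290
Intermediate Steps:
V(P) = (5 + P)²
X(E, a) = -3 + E
s(O) = -243*O (s(O) = (O*(-3))*(5 + 4)² = -3*O*9² = -3*O*81 = -243*O)
s(1)*(-26 + X(-1, -4)) = (-243*1)*(-26 + (-3 - 1)) = -243*(-26 - 4) = -243*(-30) = 7290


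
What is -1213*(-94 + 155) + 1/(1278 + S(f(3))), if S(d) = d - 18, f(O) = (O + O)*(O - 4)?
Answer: -92787221/1254 ≈ -73993.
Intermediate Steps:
f(O) = 2*O*(-4 + O) (f(O) = (2*O)*(-4 + O) = 2*O*(-4 + O))
S(d) = -18 + d
-1213*(-94 + 155) + 1/(1278 + S(f(3))) = -1213*(-94 + 155) + 1/(1278 + (-18 + 2*3*(-4 + 3))) = -1213*61 + 1/(1278 + (-18 + 2*3*(-1))) = -73993 + 1/(1278 + (-18 - 6)) = -73993 + 1/(1278 - 24) = -73993 + 1/1254 = -92787221/1254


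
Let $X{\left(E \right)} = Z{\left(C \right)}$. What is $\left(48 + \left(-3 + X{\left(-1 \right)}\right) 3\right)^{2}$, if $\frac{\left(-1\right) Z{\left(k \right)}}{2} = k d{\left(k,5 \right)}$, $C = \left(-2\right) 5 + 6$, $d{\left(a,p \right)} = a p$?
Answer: $194481$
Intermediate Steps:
$C = -4$ ($C = -10 + 6 = -4$)
$Z{\left(k \right)} = - 10 k^{2}$ ($Z{\left(k \right)} = - 2 k k 5 = - 2 k 5 k = - 2 \cdot 5 k^{2} = - 10 k^{2}$)
$X{\left(E \right)} = -160$ ($X{\left(E \right)} = - 10 \left(-4\right)^{2} = \left(-10\right) 16 = -160$)
$\left(48 + \left(-3 + X{\left(-1 \right)}\right) 3\right)^{2} = \left(48 + \left(-3 - 160\right) 3\right)^{2} = \left(48 - 489\right)^{2} = \left(-441\right)^{2} = 194481$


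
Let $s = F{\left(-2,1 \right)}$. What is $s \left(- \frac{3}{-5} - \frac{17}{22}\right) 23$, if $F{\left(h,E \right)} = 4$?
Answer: $- \frac{874}{55} \approx -15.891$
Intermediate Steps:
$s = 4$
$s \left(- \frac{3}{-5} - \frac{17}{22}\right) 23 = 4 \left(- \frac{3}{-5} - \frac{17}{22}\right) 23 = 4 \left(\left(-3\right) \left(- \frac{1}{5}\right) - \frac{17}{22}\right) 23 = 4 \left(\frac{3}{5} - \frac{17}{22}\right) 23 = 4 \left(- \frac{19}{110}\right) 23 = \left(- \frac{38}{55}\right) 23 = - \frac{874}{55}$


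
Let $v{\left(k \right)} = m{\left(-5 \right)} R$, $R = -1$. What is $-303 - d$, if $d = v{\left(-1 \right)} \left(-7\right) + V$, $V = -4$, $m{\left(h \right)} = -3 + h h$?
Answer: $-453$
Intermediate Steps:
$m{\left(h \right)} = -3 + h^{2}$
$v{\left(k \right)} = -22$ ($v{\left(k \right)} = \left(-3 + \left(-5\right)^{2}\right) \left(-1\right) = \left(-3 + 25\right) \left(-1\right) = 22 \left(-1\right) = -22$)
$d = 150$ ($d = \left(-22\right) \left(-7\right) - 4 = 154 - 4 = 150$)
$-303 - d = -303 - 150 = -453$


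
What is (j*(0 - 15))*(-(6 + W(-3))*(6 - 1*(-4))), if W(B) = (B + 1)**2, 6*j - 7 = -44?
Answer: -9250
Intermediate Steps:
j = -37/6 (j = 7/6 + (1/6)*(-44) = 7/6 - 22/3 = -37/6 ≈ -6.1667)
W(B) = (1 + B)**2
(j*(0 - 15))*(-(6 + W(-3))*(6 - 1*(-4))) = (-37*(0 - 15)/6)*(-(6 + (1 - 3)**2)*(6 - 1*(-4))) = (-37/6*(-15))*(-(6 + (-2)**2)*(6 + 4)) = 185*(-(6 + 4)*10)/2 = 185*(-10*10)/2 = 185*(-1*100)/2 = (185/2)*(-100) = -9250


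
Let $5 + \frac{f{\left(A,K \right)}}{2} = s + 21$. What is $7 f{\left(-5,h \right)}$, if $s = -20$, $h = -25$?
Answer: $-56$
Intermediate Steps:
$f{\left(A,K \right)} = -8$ ($f{\left(A,K \right)} = -10 + 2 \left(-20 + 21\right) = -10 + 2 \cdot 1 = -10 + 2 = -8$)
$7 f{\left(-5,h \right)} = 7 \left(-8\right) = -56$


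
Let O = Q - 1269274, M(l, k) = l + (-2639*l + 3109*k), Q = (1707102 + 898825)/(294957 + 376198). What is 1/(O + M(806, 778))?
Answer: -671155/655514482573 ≈ -1.0239e-6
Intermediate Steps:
Q = 2605927/671155 ≈ 3.8828
M(l, k) = -2638*l + 3109*k
O = -851876985543/671155 (O = 2605927/671155 - 1269274 = -851876985543/671155 ≈ -1.2693e+6)
1/(O + M(806, 778)) = 1/(-851876985543/671155 + (-2638*806 + 3109*778)) = 1/(-851876985543/671155 + (-2126228 + 2418802)) = 1/(-851876985543/671155 + 292574) = 1/(-655514482573/671155) = -671155/655514482573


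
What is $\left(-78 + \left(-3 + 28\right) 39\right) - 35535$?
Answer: $-34638$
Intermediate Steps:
$\left(-78 + \left(-3 + 28\right) 39\right) - 35535 = \left(-78 + 25 \cdot 39\right) - 35535 = \left(-78 + 975\right) - 35535 = 897 - 35535 = -34638$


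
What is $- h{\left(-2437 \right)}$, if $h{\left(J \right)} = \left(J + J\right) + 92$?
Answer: $4782$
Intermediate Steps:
$h{\left(J \right)} = 92 + 2 J$ ($h{\left(J \right)} = 2 J + 92 = 92 + 2 J$)
$- h{\left(-2437 \right)} = - (92 + 2 \left(-2437\right)) = - (92 - 4874) = \left(-1\right) \left(-4782\right) = 4782$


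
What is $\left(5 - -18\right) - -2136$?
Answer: $2159$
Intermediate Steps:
$\left(5 - -18\right) - -2136 = \left(5 + 18\right) + 2136 = 23 + 2136 = 2159$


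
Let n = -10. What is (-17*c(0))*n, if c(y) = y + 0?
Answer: 0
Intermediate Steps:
c(y) = y
(-17*c(0))*n = -17*0*(-10) = 0*(-10) = 0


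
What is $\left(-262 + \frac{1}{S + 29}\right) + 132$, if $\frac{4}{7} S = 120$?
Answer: $- \frac{31069}{239} \approx -130.0$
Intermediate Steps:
$S = 210$ ($S = \frac{7}{4} \cdot 120 = 210$)
$\left(-262 + \frac{1}{S + 29}\right) + 132 = \left(-262 + \frac{1}{210 + 29}\right) + 132 = \left(-262 + \frac{1}{239}\right) + 132 = - \frac{62617}{239} + 132 = - \frac{31069}{239}$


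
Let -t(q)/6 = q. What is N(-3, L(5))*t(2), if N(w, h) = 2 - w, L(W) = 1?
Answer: -60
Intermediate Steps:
t(q) = -6*q
N(-3, L(5))*t(2) = (2 - 1*(-3))*(-6*2) = (2 + 3)*(-12) = 5*(-12) = -60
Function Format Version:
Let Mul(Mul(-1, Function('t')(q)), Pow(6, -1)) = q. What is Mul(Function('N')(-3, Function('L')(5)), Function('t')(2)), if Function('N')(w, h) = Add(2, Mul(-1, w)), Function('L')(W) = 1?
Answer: -60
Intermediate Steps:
Function('t')(q) = Mul(-6, q)
Mul(Function('N')(-3, Function('L')(5)), Function('t')(2)) = Mul(Add(2, Mul(-1, -3)), Mul(-6, 2)) = Mul(Add(2, 3), -12) = Mul(5, -12) = -60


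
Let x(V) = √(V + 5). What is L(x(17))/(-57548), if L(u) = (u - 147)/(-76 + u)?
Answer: -5575/165565596 - 71*√22/331131192 ≈ -3.4678e-5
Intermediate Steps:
x(V) = √(5 + V)
L(u) = (-147 + u)/(-76 + u)
L(x(17))/(-57548) = ((-147 + √(5 + 17))/(-76 + √(5 + 17)))/(-57548) = ((-147 + √22)/(-76 + √22))*(-1/57548) = -(-147 + √22)/(57548*(-76 + √22))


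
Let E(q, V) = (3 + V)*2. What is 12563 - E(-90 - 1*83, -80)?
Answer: 12717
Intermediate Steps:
E(q, V) = 6 + 2*V
12563 - E(-90 - 1*83, -80) = 12563 - (6 + 2*(-80)) = 12563 - (6 - 160) = 12563 - 1*(-154) = 12563 + 154 = 12717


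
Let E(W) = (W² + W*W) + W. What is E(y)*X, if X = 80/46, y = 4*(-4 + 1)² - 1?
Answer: 99400/23 ≈ 4321.7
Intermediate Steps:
y = 35 (y = 4*(-3)² - 1 = 4*9 - 1 = 36 - 1 = 35)
E(W) = W + 2*W² (E(W) = (W² + W²) + W = 2*W² + W = W + 2*W²)
X = 40/23 (X = 80*(1/46) = 40/23 ≈ 1.7391)
E(y)*X = (35*(1 + 2*35))*(40/23) = (35*(1 + 70))*(40/23) = (35*71)*(40/23) = 2485*(40/23) = 99400/23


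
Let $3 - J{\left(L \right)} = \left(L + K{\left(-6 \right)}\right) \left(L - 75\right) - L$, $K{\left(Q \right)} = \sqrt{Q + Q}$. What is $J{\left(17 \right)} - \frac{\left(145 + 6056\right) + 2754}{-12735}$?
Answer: $\frac{284897}{283} + 116 i \sqrt{3} \approx 1006.7 + 200.92 i$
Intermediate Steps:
$K{\left(Q \right)} = \sqrt{2} \sqrt{Q}$ ($K{\left(Q \right)} = \sqrt{2 Q} = \sqrt{2} \sqrt{Q}$)
$J{\left(L \right)} = 3 + L - \left(-75 + L\right) \left(L + 2 i \sqrt{3}\right)$ ($J{\left(L \right)} = 3 - \left(\left(L + \sqrt{2} \sqrt{-6}\right) \left(L - 75\right) - L\right) = 3 - \left(\left(L + \sqrt{2} i \sqrt{6}\right) \left(-75 + L\right) - L\right) = 3 - \left(\left(L + 2 i \sqrt{3}\right) \left(-75 + L\right) - L\right) = 3 - \left(\left(-75 + L\right) \left(L + 2 i \sqrt{3}\right) - L\right) = 3 - \left(- L + \left(-75 + L\right) \left(L + 2 i \sqrt{3}\right)\right) = 3 + \left(L - \left(-75 + L\right) \left(L + 2 i \sqrt{3}\right)\right) = 3 + L - \left(-75 + L\right) \left(L + 2 i \sqrt{3}\right)$)
$J{\left(17 \right)} - \frac{\left(145 + 6056\right) + 2754}{-12735} = \left(3 - 17^{2} + 76 \cdot 17 + 150 i \sqrt{3} - 2 i 17 \sqrt{3}\right) - \frac{\left(145 + 6056\right) + 2754}{-12735} = \left(3 - 289 + 1292 + 150 i \sqrt{3} - 34 i \sqrt{3}\right) - \left(6201 + 2754\right) \left(- \frac{1}{12735}\right) = \left(3 - 289 + 1292 + 150 i \sqrt{3} - 34 i \sqrt{3}\right) - 8955 \left(- \frac{1}{12735}\right) = \left(1006 + 116 i \sqrt{3}\right) - - \frac{199}{283} = \left(1006 + 116 i \sqrt{3}\right) + \frac{199}{283} = \frac{284897}{283} + 116 i \sqrt{3}$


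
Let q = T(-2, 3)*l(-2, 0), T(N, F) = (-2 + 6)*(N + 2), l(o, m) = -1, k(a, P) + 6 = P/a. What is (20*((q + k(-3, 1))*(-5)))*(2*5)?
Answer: 19000/3 ≈ 6333.3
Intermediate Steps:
k(a, P) = -6 + P/a
T(N, F) = 8 + 4*N (T(N, F) = 4*(2 + N) = 8 + 4*N)
q = 0 (q = (8 + 4*(-2))*(-1) = (8 - 8)*(-1) = 0*(-1) = 0)
(20*((q + k(-3, 1))*(-5)))*(2*5) = (20*((0 + (-6 + 1/(-3)))*(-5)))*(2*5) = (20*((0 + (-6 + 1*(-⅓)))*(-5)))*10 = (20*((0 + (-6 - ⅓))*(-5)))*10 = (20*((0 - 19/3)*(-5)))*10 = (20*(-19/3*(-5)))*10 = (20*(95/3))*10 = (1900/3)*10 = 19000/3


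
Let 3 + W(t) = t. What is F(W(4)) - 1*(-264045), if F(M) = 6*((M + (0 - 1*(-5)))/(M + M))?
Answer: 264063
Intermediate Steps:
W(t) = -3 + t
F(M) = 3*(5 + M)/M (F(M) = 6*((M + (0 + 5))/((2*M))) = 6*((M + 5)*(1/(2*M))) = 6*((5 + M)*(1/(2*M))) = 6*((5 + M)/(2*M)) = 3*(5 + M)/M)
F(W(4)) - 1*(-264045) = (3 + 15/(-3 + 4)) - 1*(-264045) = (3 + 15/1) + 264045 = (3 + 15*1) + 264045 = (3 + 15) + 264045 = 18 + 264045 = 264063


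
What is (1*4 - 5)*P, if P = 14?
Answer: -14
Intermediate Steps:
(1*4 - 5)*P = (1*4 - 5)*14 = (4 - 5)*14 = -1*14 = -14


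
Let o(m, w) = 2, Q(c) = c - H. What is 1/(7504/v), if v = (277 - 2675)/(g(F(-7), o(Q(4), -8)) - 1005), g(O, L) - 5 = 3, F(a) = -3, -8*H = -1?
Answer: 1199/3740744 ≈ 0.00032052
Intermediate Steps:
H = ⅛ (H = -⅛*(-1) = ⅛ ≈ 0.12500)
Q(c) = -⅛ + c (Q(c) = c - 1*⅛ = c - ⅛ = -⅛ + c)
g(O, L) = 8 (g(O, L) = 5 + 3 = 8)
v = 2398/997 (v = (277 - 2675)/(8 - 1005) = -2398/(-997) = -2398*(-1/997) = 2398/997 ≈ 2.4052)
1/(7504/v) = 1/(7504/(2398/997)) = 1/(7504*(997/2398)) = 1/(3740744/1199) = 1199/3740744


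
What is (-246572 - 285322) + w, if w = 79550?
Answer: -452344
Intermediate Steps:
(-246572 - 285322) + w = (-246572 - 285322) + 79550 = -531894 + 79550 = -452344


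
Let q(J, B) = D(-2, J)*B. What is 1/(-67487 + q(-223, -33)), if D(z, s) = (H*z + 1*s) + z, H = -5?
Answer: -1/60392 ≈ -1.6558e-5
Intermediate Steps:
D(z, s) = s - 4*z (D(z, s) = (-5*z + 1*s) + z = (-5*z + s) + z = (s - 5*z) + z = s - 4*z)
q(J, B) = B*(8 + J) (q(J, B) = (J - 4*(-2))*B = (J + 8)*B = (8 + J)*B = B*(8 + J))
1/(-67487 + q(-223, -33)) = 1/(-67487 - 33*(8 - 223)) = 1/(-67487 - 33*(-215)) = 1/(-67487 + 7095) = 1/(-60392) = -1/60392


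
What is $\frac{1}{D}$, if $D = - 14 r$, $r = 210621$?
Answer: $- \frac{1}{2948694} \approx -3.3913 \cdot 10^{-7}$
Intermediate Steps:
$D = -2948694$ ($D = \left(-14\right) 210621 = -2948694$)
$\frac{1}{D} = \frac{1}{-2948694} = - \frac{1}{2948694}$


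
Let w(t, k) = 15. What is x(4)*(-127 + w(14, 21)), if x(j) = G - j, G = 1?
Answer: 336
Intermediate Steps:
x(j) = 1 - j
x(4)*(-127 + w(14, 21)) = (1 - 1*4)*(-127 + 15) = (1 - 4)*(-112) = -3*(-112) = 336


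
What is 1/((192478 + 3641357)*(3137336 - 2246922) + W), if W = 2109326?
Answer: 1/3413702467016 ≈ 2.9294e-13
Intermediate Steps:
1/((192478 + 3641357)*(3137336 - 2246922) + W) = 1/((192478 + 3641357)*(3137336 - 2246922) + 2109326) = 1/(3833835*890414 + 2109326) = 1/(3413700357690 + 2109326) = 1/3413702467016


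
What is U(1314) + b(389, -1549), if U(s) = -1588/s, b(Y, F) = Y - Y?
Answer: -794/657 ≈ -1.2085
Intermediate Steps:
b(Y, F) = 0
U(1314) + b(389, -1549) = -1588/1314 + 0 = -1588*1/1314 + 0 = -794/657 + 0 = -794/657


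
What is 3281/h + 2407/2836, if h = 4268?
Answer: 2447249/1513006 ≈ 1.6175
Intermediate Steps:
3281/h + 2407/2836 = 3281/4268 + 2407/2836 = 2447249/1513006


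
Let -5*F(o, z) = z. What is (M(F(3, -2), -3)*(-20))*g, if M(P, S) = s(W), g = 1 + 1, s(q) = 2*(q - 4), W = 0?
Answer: 320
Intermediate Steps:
F(o, z) = -z/5
s(q) = -8 + 2*q (s(q) = 2*(-4 + q) = -8 + 2*q)
g = 2
M(P, S) = -8 (M(P, S) = -8 + 2*0 = -8 + 0 = -8)
(M(F(3, -2), -3)*(-20))*g = -8*(-20)*2 = 160*2 = 320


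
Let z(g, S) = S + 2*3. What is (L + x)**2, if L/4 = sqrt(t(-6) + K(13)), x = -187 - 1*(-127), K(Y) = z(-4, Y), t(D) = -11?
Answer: 3728 - 960*sqrt(2) ≈ 2370.4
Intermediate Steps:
z(g, S) = 6 + S (z(g, S) = S + 6 = 6 + S)
K(Y) = 6 + Y
x = -60 (x = -187 + 127 = -60)
L = 8*sqrt(2) (L = 4*sqrt(-11 + (6 + 13)) = 4*sqrt(-11 + 19) = 4*sqrt(8) = 4*(2*sqrt(2)) = 8*sqrt(2) ≈ 11.314)
(L + x)**2 = (8*sqrt(2) - 60)**2 = (-60 + 8*sqrt(2))**2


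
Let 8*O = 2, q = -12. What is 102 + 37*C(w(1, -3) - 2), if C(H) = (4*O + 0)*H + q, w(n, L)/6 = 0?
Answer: -416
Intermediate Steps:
w(n, L) = 0 (w(n, L) = 6*0 = 0)
O = 1/4 (O = (1/8)*2 = 1/4 ≈ 0.25000)
C(H) = -12 + H (C(H) = (4*(1/4) + 0)*H - 12 = (1 + 0)*H - 12 = 1*H - 12 = H - 12 = -12 + H)
102 + 37*C(w(1, -3) - 2) = 102 + 37*(-12 + (0 - 2)) = 102 + 37*(-12 - 2) = 102 + 37*(-14) = 102 - 518 = -416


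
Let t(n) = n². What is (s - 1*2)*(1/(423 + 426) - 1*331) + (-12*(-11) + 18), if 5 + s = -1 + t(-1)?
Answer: 2094476/849 ≈ 2467.0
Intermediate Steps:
s = -5 (s = -5 + (-1 + (-1)²) = -5 + (-1 + 1) = -5 + 0 = -5)
(s - 1*2)*(1/(423 + 426) - 1*331) + (-12*(-11) + 18) = (-5 - 1*2)*(1/(423 + 426) - 1*331) + (-12*(-11) + 18) = (-5 - 2)*(1/849 - 331) + (132 + 18) = -7*(1/849 - 331) + 150 = -7*(-281018/849) + 150 = 1967126/849 + 150 = 2094476/849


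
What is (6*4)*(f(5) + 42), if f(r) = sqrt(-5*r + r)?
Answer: 1008 + 48*I*sqrt(5) ≈ 1008.0 + 107.33*I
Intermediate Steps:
f(r) = 2*sqrt(-r) (f(r) = sqrt(-4*r) = 2*sqrt(-r))
(6*4)*(f(5) + 42) = (6*4)*(2*sqrt(-1*5) + 42) = 24*(2*sqrt(-5) + 42) = 24*(2*(I*sqrt(5)) + 42) = 24*(2*I*sqrt(5) + 42) = 24*(42 + 2*I*sqrt(5)) = 1008 + 48*I*sqrt(5)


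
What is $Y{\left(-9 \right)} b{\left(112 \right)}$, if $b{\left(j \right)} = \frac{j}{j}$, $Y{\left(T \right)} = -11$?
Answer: $-11$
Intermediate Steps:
$b{\left(j \right)} = 1$
$Y{\left(-9 \right)} b{\left(112 \right)} = \left(-11\right) 1 = -11$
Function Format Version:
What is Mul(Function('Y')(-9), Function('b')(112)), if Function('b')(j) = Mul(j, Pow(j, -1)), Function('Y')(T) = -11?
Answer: -11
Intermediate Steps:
Function('b')(j) = 1
Mul(Function('Y')(-9), Function('b')(112)) = Mul(-11, 1) = -11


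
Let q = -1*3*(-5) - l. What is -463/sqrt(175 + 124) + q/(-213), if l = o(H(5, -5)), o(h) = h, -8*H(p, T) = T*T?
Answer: -145/1704 - 463*sqrt(299)/299 ≈ -26.861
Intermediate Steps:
H(p, T) = -T**2/8 (H(p, T) = -T*T/8 = -T**2/8)
l = -25/8 (l = -1/8*(-5)**2 = -1/8*25 = -25/8 ≈ -3.1250)
q = 145/8 (q = -1*3*(-5) - 1*(-25/8) = -3*(-5) + 25/8 = 15 + 25/8 = 145/8 ≈ 18.125)
-463/sqrt(175 + 124) + q/(-213) = -463/sqrt(175 + 124) + (145/8)/(-213) = -463*sqrt(299)/299 + (145/8)*(-1/213) = -463*sqrt(299)/299 - 145/1704 = -145/1704 - 463*sqrt(299)/299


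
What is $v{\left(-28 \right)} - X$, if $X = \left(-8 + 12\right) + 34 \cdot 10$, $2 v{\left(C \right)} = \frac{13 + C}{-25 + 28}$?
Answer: $- \frac{693}{2} \approx -346.5$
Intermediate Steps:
$v{\left(C \right)} = \frac{13}{6} + \frac{C}{6}$ ($v{\left(C \right)} = \frac{\left(13 + C\right) \frac{1}{-25 + 28}}{2} = \frac{\left(13 + C\right) \frac{1}{3}}{2} = \frac{\frac{13}{3} + \frac{C}{3}}{2} = \frac{13}{6} + \frac{C}{6}$)
$X = 344$ ($X = 4 + 340 = 344$)
$v{\left(-28 \right)} - X = \left(\frac{13}{6} + \frac{1}{6} \left(-28\right)\right) - 344 = \left(\frac{13}{6} - \frac{14}{3}\right) - 344 = - \frac{5}{2} - 344 = - \frac{693}{2}$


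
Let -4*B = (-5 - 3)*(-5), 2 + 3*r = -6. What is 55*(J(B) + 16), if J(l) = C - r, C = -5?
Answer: 2255/3 ≈ 751.67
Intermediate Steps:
r = -8/3 (r = -2/3 + (1/3)*(-6) = -2/3 - 2 = -8/3 ≈ -2.6667)
B = -10 (B = -(-5 - 3)*(-5)/4 = -(-2)*(-5) = -1/4*40 = -10)
J(l) = -7/3 (J(l) = -5 - 1*(-8/3) = -5 + 8/3 = -7/3)
55*(J(B) + 16) = 55*(-7/3 + 16) = 55*(41/3) = 2255/3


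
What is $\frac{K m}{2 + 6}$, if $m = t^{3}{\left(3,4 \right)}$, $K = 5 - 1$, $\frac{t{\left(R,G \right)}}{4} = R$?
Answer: $864$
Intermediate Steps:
$t{\left(R,G \right)} = 4 R$
$K = 4$
$m = 1728$ ($m = \left(4 \cdot 3\right)^{3} = 12^{3} = 1728$)
$\frac{K m}{2 + 6} = \frac{4 \cdot 1728}{2 + 6} = \frac{6912}{8} = 6912 \cdot \frac{1}{8} = 864$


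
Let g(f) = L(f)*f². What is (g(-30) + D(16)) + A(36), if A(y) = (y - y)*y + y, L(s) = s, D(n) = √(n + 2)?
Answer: -26964 + 3*√2 ≈ -26960.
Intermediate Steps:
D(n) = √(2 + n)
g(f) = f³ (g(f) = f*f² = f³)
A(y) = y (A(y) = 0*y + y = 0 + y = y)
(g(-30) + D(16)) + A(36) = ((-30)³ + √(2 + 16)) + 36 = (-27000 + √18) + 36 = (-27000 + 3*√2) + 36 = -26964 + 3*√2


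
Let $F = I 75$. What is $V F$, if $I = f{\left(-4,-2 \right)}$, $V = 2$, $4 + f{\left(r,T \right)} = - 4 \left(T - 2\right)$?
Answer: $1800$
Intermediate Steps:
$f{\left(r,T \right)} = 4 - 4 T$ ($f{\left(r,T \right)} = -4 - 4 \left(T - 2\right) = -4 - 4 \left(-2 + T\right) = -4 - \left(-8 + 4 T\right) = 4 - 4 T$)
$I = 12$ ($I = 4 - -8 = 4 + 8 = 12$)
$F = 900$ ($F = 12 \cdot 75 = 900$)
$V F = 2 \cdot 900 = 1800$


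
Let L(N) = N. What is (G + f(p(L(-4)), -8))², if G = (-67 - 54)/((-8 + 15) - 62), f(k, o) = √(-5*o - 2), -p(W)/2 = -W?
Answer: 1071/25 + 22*√38/5 ≈ 69.963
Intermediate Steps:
p(W) = 2*W (p(W) = -(-2)*W = 2*W)
f(k, o) = √(-2 - 5*o)
G = 11/5 (G = -121/(7 - 62) = -121/(-55) = -121*(-1/55) = 11/5 ≈ 2.2000)
(G + f(p(L(-4)), -8))² = (11/5 + √(-2 - 5*(-8)))² = (11/5 + √(-2 + 40))² = (11/5 + √38)²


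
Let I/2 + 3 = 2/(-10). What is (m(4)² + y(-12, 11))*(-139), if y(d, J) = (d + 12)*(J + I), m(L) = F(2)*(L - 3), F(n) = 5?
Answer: -3475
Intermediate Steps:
m(L) = -15 + 5*L (m(L) = 5*(L - 3) = 5*(-3 + L) = -15 + 5*L)
I = -32/5 (I = -6 + 2*(2/(-10)) = -6 + 2*(2*(-⅒)) = -6 + 2*(-⅕) = -6 - ⅖ = -32/5 ≈ -6.4000)
y(d, J) = (12 + d)*(-32/5 + J) (y(d, J) = (d + 12)*(J - 32/5) = (12 + d)*(-32/5 + J))
(m(4)² + y(-12, 11))*(-139) = ((-15 + 5*4)² + (-384/5 + 12*11 - 32/5*(-12) + 11*(-12)))*(-139) = ((-15 + 20)² + (-384/5 + 132 + 384/5 - 132))*(-139) = (5² + 0)*(-139) = (25 + 0)*(-139) = 25*(-139) = -3475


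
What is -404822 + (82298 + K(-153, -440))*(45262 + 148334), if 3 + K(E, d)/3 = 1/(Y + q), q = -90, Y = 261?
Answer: 302677976550/19 ≈ 1.5930e+10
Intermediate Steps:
K(E, d) = -512/57 (K(E, d) = -9 + 3/(261 - 90) = -9 + 3/171 = -9 + 3*(1/171) = -9 + 1/57 = -512/57)
-404822 + (82298 + K(-153, -440))*(45262 + 148334) = -404822 + (82298 - 512/57)*(45262 + 148334) = -404822 + (4690474/57)*193596 = -404822 + 302685668168/19 = 302677976550/19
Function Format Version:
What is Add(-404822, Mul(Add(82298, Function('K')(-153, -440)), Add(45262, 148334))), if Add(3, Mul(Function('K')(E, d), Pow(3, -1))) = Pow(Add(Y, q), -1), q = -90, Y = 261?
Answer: Rational(302677976550, 19) ≈ 1.5930e+10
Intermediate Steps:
Function('K')(E, d) = Rational(-512, 57) (Function('K')(E, d) = Add(-9, Mul(3, Pow(Add(261, -90), -1))) = Add(-9, Mul(3, Pow(171, -1))) = Add(-9, Mul(3, Rational(1, 171))) = Add(-9, Rational(1, 57)) = Rational(-512, 57))
Add(-404822, Mul(Add(82298, Function('K')(-153, -440)), Add(45262, 148334))) = Add(-404822, Mul(Add(82298, Rational(-512, 57)), Add(45262, 148334))) = Add(-404822, Mul(Rational(4690474, 57), 193596)) = Add(-404822, Rational(302685668168, 19)) = Rational(302677976550, 19)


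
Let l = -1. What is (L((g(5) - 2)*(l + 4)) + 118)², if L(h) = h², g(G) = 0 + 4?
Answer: 23716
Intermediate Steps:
g(G) = 4
(L((g(5) - 2)*(l + 4)) + 118)² = (((4 - 2)*(-1 + 4))² + 118)² = ((2*3)² + 118)² = (6² + 118)² = (36 + 118)² = 154² = 23716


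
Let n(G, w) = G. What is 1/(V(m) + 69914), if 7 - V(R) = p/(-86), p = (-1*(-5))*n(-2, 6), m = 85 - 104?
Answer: 43/3006598 ≈ 1.4302e-5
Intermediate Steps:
m = -19
p = -10 (p = -1*(-5)*(-2) = 5*(-2) = -10)
V(R) = 296/43 (V(R) = 7 - (-10)/(-86) = 7 - (-10)*(-1)/86 = 7 - 1*5/43 = 7 - 5/43 = 296/43)
1/(V(m) + 69914) = 1/(296/43 + 69914) = 1/(3006598/43) = 43/3006598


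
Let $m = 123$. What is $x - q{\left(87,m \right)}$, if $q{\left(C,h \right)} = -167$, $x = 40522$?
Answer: $40689$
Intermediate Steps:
$x - q{\left(87,m \right)} = 40522 - -167 = 40522 + 167 = 40689$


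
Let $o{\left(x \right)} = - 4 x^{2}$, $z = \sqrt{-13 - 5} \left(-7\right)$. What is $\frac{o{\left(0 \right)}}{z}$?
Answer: $0$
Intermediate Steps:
$z = - 21 i \sqrt{2}$ ($z = \sqrt{-18} \left(-7\right) = 3 i \sqrt{2} \left(-7\right) = - 21 i \sqrt{2} \approx - 29.698 i$)
$\frac{o{\left(0 \right)}}{z} = \frac{\left(-4\right) 0^{2}}{\left(-21\right) i \sqrt{2}} = \frac{i \sqrt{2}}{42} \left(\left(-4\right) 0\right) = \frac{i \sqrt{2}}{42} \cdot 0 = 0$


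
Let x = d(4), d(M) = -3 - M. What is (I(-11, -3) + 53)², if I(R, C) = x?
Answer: 2116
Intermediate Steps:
x = -7 (x = -3 - 1*4 = -3 - 4 = -7)
I(R, C) = -7
(I(-11, -3) + 53)² = (-7 + 53)² = 46² = 2116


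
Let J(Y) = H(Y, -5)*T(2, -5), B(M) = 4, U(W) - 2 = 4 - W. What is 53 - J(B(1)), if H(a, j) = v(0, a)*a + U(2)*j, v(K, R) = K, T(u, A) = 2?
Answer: 93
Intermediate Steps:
U(W) = 6 - W (U(W) = 2 + (4 - W) = 6 - W)
H(a, j) = 4*j (H(a, j) = 0*a + (6 - 1*2)*j = 0 + (6 - 2)*j = 0 + 4*j = 4*j)
J(Y) = -40 (J(Y) = (4*(-5))*2 = -20*2 = -40)
53 - J(B(1)) = 53 - 1*(-40) = 53 + 40 = 93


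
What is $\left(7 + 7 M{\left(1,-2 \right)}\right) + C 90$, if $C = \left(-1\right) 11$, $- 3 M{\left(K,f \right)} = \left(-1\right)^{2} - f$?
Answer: $-990$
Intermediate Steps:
$M{\left(K,f \right)} = - \frac{1}{3} + \frac{f}{3}$ ($M{\left(K,f \right)} = - \frac{\left(-1\right)^{2} - f}{3} = - \frac{1 - f}{3} = - \frac{1}{3} + \frac{f}{3}$)
$C = -11$
$\left(7 + 7 M{\left(1,-2 \right)}\right) + C 90 = \left(7 + 7 \left(- \frac{1}{3} + \frac{1}{3} \left(-2\right)\right)\right) - 990 = \left(7 + 7 \left(- \frac{1}{3} - \frac{2}{3}\right)\right) - 990 = \left(7 + 7 \left(-1\right)\right) - 990 = \left(7 - 7\right) - 990 = 0 - 990 = -990$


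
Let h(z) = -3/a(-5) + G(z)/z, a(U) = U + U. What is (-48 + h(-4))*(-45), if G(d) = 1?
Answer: 8631/4 ≈ 2157.8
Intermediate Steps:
a(U) = 2*U
h(z) = 3/10 + 1/z (h(z) = -3/(2*(-5)) + 1/z = -3/(-10) + 1/z = -3*(-1/10) + 1/z = 3/10 + 1/z)
(-48 + h(-4))*(-45) = (-48 + (3/10 + 1/(-4)))*(-45) = (-48 + (3/10 - 1/4))*(-45) = (-48 + 1/20)*(-45) = -959/20*(-45) = 8631/4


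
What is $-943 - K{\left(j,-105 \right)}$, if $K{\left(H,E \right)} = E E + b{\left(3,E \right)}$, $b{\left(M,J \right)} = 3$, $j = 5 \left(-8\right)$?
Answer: $-11971$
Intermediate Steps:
$j = -40$
$K{\left(H,E \right)} = 3 + E^{2}$ ($K{\left(H,E \right)} = E E + 3 = E^{2} + 3 = 3 + E^{2}$)
$-943 - K{\left(j,-105 \right)} = -943 - \left(3 + \left(-105\right)^{2}\right) = -943 - \left(3 + 11025\right) = -943 - 11028 = -11971$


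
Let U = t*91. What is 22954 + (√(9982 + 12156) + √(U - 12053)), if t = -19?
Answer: 22954 + √22138 + I*√13782 ≈ 23103.0 + 117.4*I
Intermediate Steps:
U = -1729 (U = -19*91 = -1729)
22954 + (√(9982 + 12156) + √(U - 12053)) = 22954 + (√(9982 + 12156) + √(-1729 - 12053)) = 22954 + (√22138 + √(-13782)) = 22954 + (√22138 + I*√13782) = 22954 + √22138 + I*√13782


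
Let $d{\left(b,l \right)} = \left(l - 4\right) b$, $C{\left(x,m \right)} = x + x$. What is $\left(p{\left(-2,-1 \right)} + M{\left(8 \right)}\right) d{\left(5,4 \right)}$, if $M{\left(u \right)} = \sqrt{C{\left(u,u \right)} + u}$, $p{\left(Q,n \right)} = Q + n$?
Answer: $0$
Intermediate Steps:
$C{\left(x,m \right)} = 2 x$
$d{\left(b,l \right)} = b \left(-4 + l\right)$ ($d{\left(b,l \right)} = \left(-4 + l\right) b = b \left(-4 + l\right)$)
$M{\left(u \right)} = \sqrt{3} \sqrt{u}$ ($M{\left(u \right)} = \sqrt{2 u + u} = \sqrt{3 u} = \sqrt{3} \sqrt{u}$)
$\left(p{\left(-2,-1 \right)} + M{\left(8 \right)}\right) d{\left(5,4 \right)} = \left(\left(-2 - 1\right) + \sqrt{3} \sqrt{8}\right) 5 \left(-4 + 4\right) = \left(-3 + \sqrt{3} \cdot 2 \sqrt{2}\right) 5 \cdot 0 = \left(-3 + 2 \sqrt{6}\right) 0 = 0$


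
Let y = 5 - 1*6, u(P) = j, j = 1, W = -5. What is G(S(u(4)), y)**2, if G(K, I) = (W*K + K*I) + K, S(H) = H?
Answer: 25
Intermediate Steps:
u(P) = 1
y = -1 (y = 5 - 6 = -1)
G(K, I) = -4*K + I*K (G(K, I) = (-5*K + K*I) + K = (-5*K + I*K) + K = -4*K + I*K)
G(S(u(4)), y)**2 = (1*(-4 - 1))**2 = (1*(-5))**2 = (-5)**2 = 25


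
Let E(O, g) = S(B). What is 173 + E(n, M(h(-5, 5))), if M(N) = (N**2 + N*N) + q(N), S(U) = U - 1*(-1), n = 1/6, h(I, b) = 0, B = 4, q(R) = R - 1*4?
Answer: 178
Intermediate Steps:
q(R) = -4 + R (q(R) = R - 4 = -4 + R)
n = 1/6 ≈ 0.16667
S(U) = 1 + U (S(U) = U + 1 = 1 + U)
M(N) = -4 + N + 2*N**2 (M(N) = (N**2 + N*N) + (-4 + N) = (N**2 + N**2) + (-4 + N) = 2*N**2 + (-4 + N) = -4 + N + 2*N**2)
E(O, g) = 5 (E(O, g) = 1 + 4 = 5)
173 + E(n, M(h(-5, 5))) = 173 + 5 = 178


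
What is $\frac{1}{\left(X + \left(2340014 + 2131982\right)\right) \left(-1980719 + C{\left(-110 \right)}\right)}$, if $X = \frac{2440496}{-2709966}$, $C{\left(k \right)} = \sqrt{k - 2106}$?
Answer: $- \frac{894613524259}{7924276959846544305273380} - \frac{451661 i \sqrt{554}}{3962138479923272152636690} \approx -1.129 \cdot 10^{-13} - 2.6831 \cdot 10^{-18} i$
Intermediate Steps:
$C{\left(k \right)} = \sqrt{-2106 + k}$
$X = - \frac{1220248}{1354983}$ ($X = 2440496 \left(- \frac{1}{2709966}\right) = - \frac{1220248}{1354983} \approx -0.90056$)
$\frac{1}{\left(X + \left(2340014 + 2131982\right)\right) \left(-1980719 + C{\left(-110 \right)}\right)} = \frac{1}{\left(- \frac{1220248}{1354983} + \left(2340014 + 2131982\right)\right) \left(-1980719 + \sqrt{-2106 - 110}\right)} = \frac{1}{\left(- \frac{1220248}{1354983} + 4471996\right) \left(-1980719 + \sqrt{-2216}\right)} = \frac{1}{\frac{6059477335820}{1354983} \left(-1980719 + 2 i \sqrt{554}\right)} = \frac{1}{- \frac{12002121889128054580}{1354983} + \frac{12118954671640 i \sqrt{554}}{1354983}}$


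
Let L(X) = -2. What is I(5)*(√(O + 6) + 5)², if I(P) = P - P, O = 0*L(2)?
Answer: 0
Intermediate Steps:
O = 0 (O = 0*(-2) = 0)
I(P) = 0
I(5)*(√(O + 6) + 5)² = 0*(√(0 + 6) + 5)² = 0*(√6 + 5)² = 0*(5 + √6)² = 0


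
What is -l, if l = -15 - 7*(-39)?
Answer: -258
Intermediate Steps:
l = 258 (l = -15 + 273 = 258)
-l = -1*258 = -258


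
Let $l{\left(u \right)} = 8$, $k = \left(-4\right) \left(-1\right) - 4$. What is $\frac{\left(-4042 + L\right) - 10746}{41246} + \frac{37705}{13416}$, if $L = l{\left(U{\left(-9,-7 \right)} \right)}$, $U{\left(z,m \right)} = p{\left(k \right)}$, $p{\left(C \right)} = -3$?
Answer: $\frac{678445975}{276678168} \approx 2.4521$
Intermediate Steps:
$k = 0$ ($k = 4 - 4 = 0$)
$U{\left(z,m \right)} = -3$
$L = 8$
$\frac{\left(-4042 + L\right) - 10746}{41246} + \frac{37705}{13416} = \frac{\left(-4042 + 8\right) - 10746}{41246} + \frac{37705}{13416} = \left(-4034 - 10746\right) \frac{1}{41246} + 37705 \cdot \frac{1}{13416} = \left(-14780\right) \frac{1}{41246} + \frac{37705}{13416} = - \frac{7390}{20623} + \frac{37705}{13416} = \frac{678445975}{276678168}$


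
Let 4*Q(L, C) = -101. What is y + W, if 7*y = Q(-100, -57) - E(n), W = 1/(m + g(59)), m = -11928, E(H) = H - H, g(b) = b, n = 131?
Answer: -1198797/332332 ≈ -3.6072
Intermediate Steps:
E(H) = 0
Q(L, C) = -101/4 (Q(L, C) = (¼)*(-101) = -101/4)
W = -1/11869 (W = 1/(-11928 + 59) = 1/(-11869) = -1/11869 ≈ -8.4253e-5)
y = -101/28 (y = (-101/4 - 1*0)/7 = (-101/4 + 0)/7 = (⅐)*(-101/4) = -101/28 ≈ -3.6071)
y + W = -101/28 - 1/11869 = -1198797/332332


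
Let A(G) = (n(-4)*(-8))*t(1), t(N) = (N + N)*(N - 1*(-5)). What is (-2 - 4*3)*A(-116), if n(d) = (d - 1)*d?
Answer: 26880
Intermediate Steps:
n(d) = d*(-1 + d) (n(d) = (-1 + d)*d = d*(-1 + d))
t(N) = 2*N*(5 + N) (t(N) = (2*N)*(N + 5) = (2*N)*(5 + N) = 2*N*(5 + N))
A(G) = -1920 (A(G) = (-4*(-1 - 4)*(-8))*(2*1*(5 + 1)) = (-4*(-5)*(-8))*(2*1*6) = (20*(-8))*12 = -160*12 = -1920)
(-2 - 4*3)*A(-116) = (-2 - 4*3)*(-1920) = (-2 - 12)*(-1920) = -14*(-1920) = 26880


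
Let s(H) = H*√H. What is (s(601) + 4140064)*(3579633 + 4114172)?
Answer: 31852845103520 + 4623976805*√601 ≈ 3.1966e+13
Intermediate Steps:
s(H) = H^(3/2)
(s(601) + 4140064)*(3579633 + 4114172) = (601^(3/2) + 4140064)*(3579633 + 4114172) = (601*√601 + 4140064)*7693805 = (4140064 + 601*√601)*7693805 = 31852845103520 + 4623976805*√601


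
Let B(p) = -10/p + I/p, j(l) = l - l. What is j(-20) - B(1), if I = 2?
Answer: 8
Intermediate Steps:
j(l) = 0
B(p) = -8/p (B(p) = -10/p + 2/p = -8/p)
j(-20) - B(1) = 0 - (-8)/1 = 0 - (-8) = 0 - 1*(-8) = 0 + 8 = 8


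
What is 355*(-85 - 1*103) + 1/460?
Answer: -30700399/460 ≈ -66740.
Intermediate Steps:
355*(-85 - 1*103) + 1/460 = 355*(-85 - 103) + 1/460 = 355*(-188) + 1/460 = -66740 + 1/460 = -30700399/460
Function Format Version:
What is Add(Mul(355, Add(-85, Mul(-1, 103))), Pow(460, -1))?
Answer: Rational(-30700399, 460) ≈ -66740.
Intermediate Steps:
Add(Mul(355, Add(-85, Mul(-1, 103))), Pow(460, -1)) = Add(Mul(355, Add(-85, -103)), Rational(1, 460)) = Add(Mul(355, -188), Rational(1, 460)) = Add(-66740, Rational(1, 460)) = Rational(-30700399, 460)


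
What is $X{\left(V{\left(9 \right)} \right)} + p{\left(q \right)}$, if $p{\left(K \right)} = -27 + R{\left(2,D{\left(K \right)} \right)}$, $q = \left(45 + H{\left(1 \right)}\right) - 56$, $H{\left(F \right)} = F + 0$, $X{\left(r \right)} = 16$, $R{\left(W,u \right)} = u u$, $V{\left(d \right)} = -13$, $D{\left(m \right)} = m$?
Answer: $89$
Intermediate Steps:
$R{\left(W,u \right)} = u^{2}$
$H{\left(F \right)} = F$
$q = -10$ ($q = \left(45 + 1\right) - 56 = 46 - 56 = -10$)
$p{\left(K \right)} = -27 + K^{2}$
$X{\left(V{\left(9 \right)} \right)} + p{\left(q \right)} = 16 - \left(27 - \left(-10\right)^{2}\right) = 16 + \left(-27 + 100\right) = 16 + 73 = 89$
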